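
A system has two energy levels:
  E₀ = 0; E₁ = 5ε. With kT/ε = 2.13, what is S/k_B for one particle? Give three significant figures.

Eᵢ/kT = 0, 2.3474.
Z = Σ e^(−Eᵢ/kT) = e^(−0) + e^(−2.3474) = 1.0000 + 0.095617 = 1.0956.
⟨E⟩ = Σ EᵢPᵢ = 0.43637 ε.
S/k_B = ln Z + ⟨E⟩/kT = ln(1.0956) + 0.43637/2.13 = 0.091302 + 0.20487 = 0.296.

0.296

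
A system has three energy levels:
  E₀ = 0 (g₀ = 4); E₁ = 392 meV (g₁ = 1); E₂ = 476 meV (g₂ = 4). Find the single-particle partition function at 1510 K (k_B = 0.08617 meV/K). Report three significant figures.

Z = 4.15

k_BT = 0.08617 × 1510 K = 130.12 meV.
Eᵢ/kT = 0, 3.0126, 3.6582.
Z = Σ gᵢe^(−Eᵢ/kT) = 4·e^(−0) + 1·e^(−3.0126) + 4·e^(−3.6582) = 4.0000 + 0.049164 + 0.10312 = 4.1523.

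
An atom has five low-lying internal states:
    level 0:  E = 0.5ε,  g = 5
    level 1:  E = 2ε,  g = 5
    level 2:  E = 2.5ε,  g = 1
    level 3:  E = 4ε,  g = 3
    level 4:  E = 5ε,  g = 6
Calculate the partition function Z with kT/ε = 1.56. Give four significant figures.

Z = 5.692

Eᵢ/kT = 0.320513, 1.28205, 1.60256, 2.56410, 3.20513.
Z = Σ gᵢe^(−Eᵢ/kT) = 5·e^(−0.320513) + 5·e^(−1.28205) + 1·e^(−1.60256) + 3·e^(−2.56410) + 6·e^(−3.20513) = 3.62888 + 1.38734 + 0.201380 + 0.230965 + 0.243322 = 5.69189.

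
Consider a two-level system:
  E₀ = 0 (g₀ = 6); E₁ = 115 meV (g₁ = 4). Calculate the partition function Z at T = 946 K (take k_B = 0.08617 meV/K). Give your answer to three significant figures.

Z = 6.98

k_BT = 0.08617 × 946 K = 81.517 meV.
Eᵢ/kT = 0, 1.4107.
Z = Σ gᵢe^(−Eᵢ/kT) = 6·e^(−0) + 4·e^(−1.4107) = 6.0000 + 0.97589 = 6.9759.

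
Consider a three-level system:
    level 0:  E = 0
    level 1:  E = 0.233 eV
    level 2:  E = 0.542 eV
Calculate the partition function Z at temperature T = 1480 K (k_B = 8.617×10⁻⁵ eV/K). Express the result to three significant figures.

k_BT = 8.617×10⁻⁵ × 1480 K = 0.12753 eV.
Eᵢ/kT = 0, 1.8270, 4.2500.
Z = Σ e^(−Eᵢ/kT) = e^(−0) + e^(−1.8270) + e^(−4.2500) = 1.0000 + 0.16090 + 0.014264 = 1.1752.

Z = 1.18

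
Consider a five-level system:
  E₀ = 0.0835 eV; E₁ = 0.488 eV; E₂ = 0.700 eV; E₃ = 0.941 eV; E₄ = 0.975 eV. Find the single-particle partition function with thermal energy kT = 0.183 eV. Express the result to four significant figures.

Eᵢ/kT = 0.456284, 2.66667, 3.82514, 5.14208, 5.32787.
Z = Σ e^(−Eᵢ/kT) = e^(−0.456284) + e^(−2.66667) + e^(−3.82514) + e^(−5.14208) + e^(−5.32787) = 0.633634 + 0.0694832 + 0.0218154 + 0.00584552 + 0.00485440 = 0.735633.

Z = 0.7356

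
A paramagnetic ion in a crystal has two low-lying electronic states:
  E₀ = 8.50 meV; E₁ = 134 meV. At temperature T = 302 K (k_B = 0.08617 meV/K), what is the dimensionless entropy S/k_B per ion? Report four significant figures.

0.04651

k_BT = 0.08617 × 302 K = 26.0233 meV.
Eᵢ/kT = 0.326630, 5.14923.
Z = Σ e^(−Eᵢ/kT) = e^(−0.326630) + e^(−5.14923) = 0.721351 + 0.00580387 = 0.727155.
⟨E⟩ = Σ EᵢPᵢ = 9.50169 meV.
S/k_B = ln Z + ⟨E⟩/kT = ln(0.727155) + 9.50169/26.0233 = -0.318616 + 0.365122 = 0.04651.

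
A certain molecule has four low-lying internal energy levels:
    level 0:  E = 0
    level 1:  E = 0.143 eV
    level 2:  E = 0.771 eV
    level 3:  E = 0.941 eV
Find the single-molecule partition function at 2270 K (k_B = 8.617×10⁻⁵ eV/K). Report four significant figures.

Z = 1.509

k_BT = 8.617×10⁻⁵ × 2270 K = 0.195606 eV.
Eᵢ/kT = 0, 0.731061, 3.94160, 4.81069.
Z = Σ e^(−Eᵢ/kT) = e^(−0) + e^(−0.731061) + e^(−3.94160) + e^(−4.81069) = 1.00000 + 0.481398 + 0.0194171 + 0.00814224 = 1.50896.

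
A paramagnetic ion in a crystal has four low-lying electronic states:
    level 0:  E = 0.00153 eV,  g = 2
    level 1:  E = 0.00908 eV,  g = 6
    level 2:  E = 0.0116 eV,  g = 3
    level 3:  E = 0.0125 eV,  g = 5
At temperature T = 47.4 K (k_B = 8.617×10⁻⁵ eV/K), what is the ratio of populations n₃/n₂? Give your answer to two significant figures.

k_BT = 8.617×10⁻⁵ × 47.4 K = 0.004084 eV.
n₃/n₂ = (g₃/g₂) exp[−(E₃−E₂)/kT] = (5/3) × exp(−(0.0009 eV)/(0.004084 eV)) = (5/3) × exp(-0.2204) = 1.3.

1.3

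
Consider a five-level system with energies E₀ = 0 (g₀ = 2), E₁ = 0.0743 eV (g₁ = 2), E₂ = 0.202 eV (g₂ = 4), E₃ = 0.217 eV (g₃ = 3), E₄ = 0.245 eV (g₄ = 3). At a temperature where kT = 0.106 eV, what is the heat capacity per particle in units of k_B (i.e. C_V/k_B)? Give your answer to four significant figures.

Eᵢ/kT = 0, 0.700943, 1.90566, 2.04717, 2.31132.
Z = Σ gᵢe^(−Eᵢ/kT) = 2·e^(−0) + 2·e^(−0.700943) + 4·e^(−1.90566) + 3·e^(−2.04717) + 3·e^(−2.31132) = 2.00000 + 0.992234 + 0.594898 + 0.387299 + 0.297391 = 4.27182.
⟨E⟩ = 0.0821189 eV, ⟨E²⟩ = 0.0154127 eV².
C_V/k_B = (⟨E²⟩ − ⟨E⟩²)/(kT)² = (0.0154127 − 0.00674351)/0.0112360 = 0.7716.

0.7716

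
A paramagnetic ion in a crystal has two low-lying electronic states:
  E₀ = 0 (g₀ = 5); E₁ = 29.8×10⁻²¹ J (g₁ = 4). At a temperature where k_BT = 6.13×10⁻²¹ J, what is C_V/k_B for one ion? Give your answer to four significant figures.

0.1445

Eᵢ/kT = 0, 4.86134.
Z = Σ gᵢe^(−Eᵢ/kT) = 5·e^(−0) + 4·e^(−4.86134) = 5.00000 + 0.0309604 = 5.03096.
⟨E⟩ = 0.183388, ⟨E²⟩ = 5.46498.
C_V/k_B = (⟨E²⟩ − ⟨E⟩²)/(kT)² = (5.46498 − 0.0336312)/37.5769 = 0.1445.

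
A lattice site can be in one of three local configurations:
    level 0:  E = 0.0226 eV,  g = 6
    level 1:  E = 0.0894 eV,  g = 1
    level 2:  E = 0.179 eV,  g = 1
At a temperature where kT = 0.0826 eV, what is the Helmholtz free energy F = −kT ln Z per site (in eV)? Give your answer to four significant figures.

Eᵢ/kT = 0.273608, 1.08232, 2.16707.
Z = Σ gᵢe^(−Eᵢ/kT) = 6·e^(−0.273608) + 1·e^(−1.08232) + 1·e^(−2.16707) = 4.56378 + 0.338809 + 0.114513 = 5.01710.
F = −kT ln Z = −0.0826 × ln(5.01710) = −0.0826 × 1.61285 = -0.1332 eV.

-0.1332 eV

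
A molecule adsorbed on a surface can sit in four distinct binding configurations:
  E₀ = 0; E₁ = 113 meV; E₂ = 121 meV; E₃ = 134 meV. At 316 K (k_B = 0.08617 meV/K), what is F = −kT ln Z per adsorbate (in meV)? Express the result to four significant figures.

k_BT = 0.08617 × 316 K = 27.2297 meV.
Eᵢ/kT = 0, 4.14988, 4.44368, 4.92110.
Z = Σ e^(−Eᵢ/kT) = e^(−0) + e^(−4.14988) + e^(−4.44368) + e^(−4.92110) = 1.00000 + 0.0157663 + 0.0117526 + 0.00729111 = 1.03481.
F = −kT ln Z = −27.2297 × ln(1.03481) = −27.2297 × 0.0342178 = -0.9317 meV.

-0.9317 meV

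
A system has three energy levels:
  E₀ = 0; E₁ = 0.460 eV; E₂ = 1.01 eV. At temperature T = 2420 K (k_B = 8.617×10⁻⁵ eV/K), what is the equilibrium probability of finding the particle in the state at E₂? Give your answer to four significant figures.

k_BT = 8.617×10⁻⁵ × 2420 K = 0.208531 eV.
Eᵢ/kT = 0, 2.20591, 4.84340.
Z = Σ e^(−Eᵢ/kT) = e^(−0) + e^(−2.20591) + e^(−4.84340) = 1.00000 + 0.110150 + 0.00788022 = 1.11803.
P₂ = e^(−E₂/kT) / Z = 0.00788022/1.11803 = 0.007048.

0.007048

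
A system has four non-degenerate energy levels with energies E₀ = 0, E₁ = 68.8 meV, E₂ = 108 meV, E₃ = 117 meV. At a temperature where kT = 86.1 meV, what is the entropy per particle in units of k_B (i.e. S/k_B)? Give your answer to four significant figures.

1.224

Eᵢ/kT = 0, 0.799071, 1.25436, 1.35889.
Z = Σ e^(−Eᵢ/kT) = e^(−0) + e^(−0.799071) + e^(−1.25436) + e^(−1.35889) = 1.00000 + 0.449747 + 0.285258 + 0.256946 = 1.99195.
⟨E⟩ = Σ EᵢPᵢ = 46.0921 meV.
S/k_B = ln Z + ⟨E⟩/kT = ln(1.99195) + 46.0921/86.1 = 0.689114 + 0.535332 = 1.224.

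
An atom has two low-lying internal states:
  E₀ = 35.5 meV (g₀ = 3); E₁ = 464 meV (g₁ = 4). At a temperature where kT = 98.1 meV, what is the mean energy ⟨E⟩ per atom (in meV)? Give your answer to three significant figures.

Eᵢ/kT = 0.36188, 4.7299.
Z = Σ gᵢe^(−Eᵢ/kT) = 3·e^(−0.36188) + 4·e^(−4.7299) = 2.0891 + 0.035309 = 2.1244.
⟨E⟩ = Σ Eᵢ gᵢe^(−Eᵢ/kT) / Z = (35.5·2.0891 + 464·0.035309) / 2.1244 = 42.6 meV.

42.6 meV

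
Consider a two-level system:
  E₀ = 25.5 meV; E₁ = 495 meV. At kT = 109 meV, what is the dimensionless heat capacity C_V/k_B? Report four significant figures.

0.2433

Eᵢ/kT = 0.233945, 4.54128.
Z = Σ e^(−Eᵢ/kT) = e^(−0.233945) + e^(−4.54128) = 0.791405 + 0.0106598 = 0.802065.
⟨E⟩ = 31.7399 meV, ⟨E²⟩ = 3898.10 meV².
C_V/k_B = (⟨E²⟩ − ⟨E⟩²)/(kT)² = (3898.10 − 1007.42)/11881.0 = 0.2433.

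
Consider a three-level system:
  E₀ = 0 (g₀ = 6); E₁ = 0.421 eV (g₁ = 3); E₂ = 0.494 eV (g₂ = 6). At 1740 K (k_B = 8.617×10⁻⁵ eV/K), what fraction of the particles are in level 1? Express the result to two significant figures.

0.028

k_BT = 8.617×10⁻⁵ × 1740 K = 0.1499 eV.
Eᵢ/kT = 0, 2.809, 3.296.
Z = Σ gᵢe^(−Eᵢ/kT) = 6·e^(−0) + 3·e^(−2.809) + 6·e^(−3.296) = 6.000 + 0.1808 + 0.2222 = 6.403.
P₁ = g₁ e^(−E₁/kT) / Z = 0.1808/6.403 = 0.028.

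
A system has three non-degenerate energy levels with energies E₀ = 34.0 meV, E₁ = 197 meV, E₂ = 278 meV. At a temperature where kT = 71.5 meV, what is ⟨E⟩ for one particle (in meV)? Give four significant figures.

55.77 meV

Eᵢ/kT = 0.475524, 2.75524, 3.88811.
Z = Σ e^(−Eᵢ/kT) = e^(−0.475524) + e^(−2.75524) + e^(−3.88811) = 0.621559 + 0.0635938 + 0.0204840 = 0.705637.
⟨E⟩ = Σ Eᵢ e^(−Eᵢ/kT) / Z = (34.0·0.621559 + 197·0.0635938 + 278·0.0204840) / 0.705637 = 55.77 meV.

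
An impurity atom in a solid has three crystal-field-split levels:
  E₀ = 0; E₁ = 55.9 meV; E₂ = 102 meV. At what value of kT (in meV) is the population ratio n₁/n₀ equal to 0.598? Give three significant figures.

109 meV

n₁/n₀ = exp[−(E₁−E₀)/kT] = 0.598.
⇒ (E₁−E₀)/kT = ln(1/0.598) = ln(1.6722) = 0.51414.
kT = 55.9 meV / 0.51414 = 109 meV.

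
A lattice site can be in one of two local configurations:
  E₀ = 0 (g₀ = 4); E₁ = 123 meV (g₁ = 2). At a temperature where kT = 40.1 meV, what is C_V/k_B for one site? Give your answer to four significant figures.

Eᵢ/kT = 0, 3.06733.
Z = Σ gᵢe^(−Eᵢ/kT) = 4·e^(−0) + 2·e^(−3.06733) = 4.00000 + 0.0930905 = 4.09309.
⟨E⟩ = 2.79743 meV, ⟨E²⟩ = 344.084 meV².
C_V/k_B = (⟨E²⟩ − ⟨E⟩²)/(kT)² = (344.084 − 7.82561)/1608.01 = 0.2091.

0.2091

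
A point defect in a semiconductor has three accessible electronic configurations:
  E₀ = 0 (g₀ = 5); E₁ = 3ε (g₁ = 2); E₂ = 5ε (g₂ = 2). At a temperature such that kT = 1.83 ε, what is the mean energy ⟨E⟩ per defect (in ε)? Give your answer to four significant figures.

0.3290 ε

Eᵢ/kT = 0, 1.63934, 2.73224.
Z = Σ gᵢe^(−Eᵢ/kT) = 5·e^(−0) + 2·e^(−1.63934) + 2·e^(−2.73224) = 5.00000 + 0.388216 + 0.130147 = 5.51836.
⟨E⟩ = Σ Eᵢ gᵢe^(−Eᵢ/kT) / Z = (0·5.00000 + 3·0.388216 + 5·0.130147) / 5.51836 = 0.3290 ε.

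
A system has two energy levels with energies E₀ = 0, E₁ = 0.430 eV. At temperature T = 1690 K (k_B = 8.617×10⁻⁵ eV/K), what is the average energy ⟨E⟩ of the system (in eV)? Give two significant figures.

0.021 eV

k_BT = 8.617×10⁻⁵ × 1690 K = 0.1456 eV.
Eᵢ/kT = 0, 2.953.
Z = Σ e^(−Eᵢ/kT) = e^(−0) + e^(−2.953) = 1.000 + 0.05218 = 1.052.
⟨E⟩ = Σ Eᵢ e^(−Eᵢ/kT) / Z = (0·1.000 + 0.430·0.05218) / 1.052 = 0.021 eV.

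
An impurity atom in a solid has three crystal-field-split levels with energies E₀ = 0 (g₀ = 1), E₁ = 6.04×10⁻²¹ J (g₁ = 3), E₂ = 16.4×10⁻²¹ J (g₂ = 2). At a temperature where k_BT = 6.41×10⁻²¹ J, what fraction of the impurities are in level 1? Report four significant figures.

0.5031

Eᵢ/kT = 0, 0.942278, 2.55850.
Z = Σ gᵢe^(−Eᵢ/kT) = 1·e^(−0) + 3·e^(−0.942278) + 2·e^(−2.55850) = 1.00000 + 1.16922 + 0.154842 = 2.32406.
P₁ = g₁ e^(−E₁/kT) / Z = 1.16922/2.32406 = 0.5031.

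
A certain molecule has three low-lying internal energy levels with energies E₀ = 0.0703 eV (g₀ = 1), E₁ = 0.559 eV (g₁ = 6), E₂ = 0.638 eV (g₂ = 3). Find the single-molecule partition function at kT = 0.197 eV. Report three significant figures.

Z = 1.17

Eᵢ/kT = 0.35685, 2.8376, 3.2386.
Z = Σ gᵢe^(−Eᵢ/kT) = 1·e^(−0.35685) + 6·e^(−2.8376) + 3·e^(−3.2386) = 0.69988 + 0.35140 + 0.11766 = 1.1689.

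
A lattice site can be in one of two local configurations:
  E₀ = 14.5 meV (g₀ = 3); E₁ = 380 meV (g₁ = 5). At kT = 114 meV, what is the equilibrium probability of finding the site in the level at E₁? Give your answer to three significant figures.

Eᵢ/kT = 0.12719, 3.3333.
Z = Σ gᵢe^(−Eᵢ/kT) = 3·e^(−0.12719) + 5·e^(−3.3333) = 2.6417 + 0.17838 = 2.8201.
P₁ = g₁ e^(−E₁/kT) / Z = 0.17838/2.8201 = 0.0633.

0.0633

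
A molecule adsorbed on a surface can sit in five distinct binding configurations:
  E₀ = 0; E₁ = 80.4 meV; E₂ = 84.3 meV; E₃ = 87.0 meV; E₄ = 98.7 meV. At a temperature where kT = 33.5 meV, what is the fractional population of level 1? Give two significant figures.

0.070

Eᵢ/kT = 0, 2.400, 2.516, 2.597, 2.946.
Z = Σ e^(−Eᵢ/kT) = e^(−0) + e^(−2.400) + e^(−2.516) + e^(−2.597) + e^(−2.946) = 1.000 + 0.09072 + 0.08078 + 0.07450 + 0.05255 = 1.299.
P₁ = e^(−E₁/kT) / Z = 0.09072/1.299 = 0.070.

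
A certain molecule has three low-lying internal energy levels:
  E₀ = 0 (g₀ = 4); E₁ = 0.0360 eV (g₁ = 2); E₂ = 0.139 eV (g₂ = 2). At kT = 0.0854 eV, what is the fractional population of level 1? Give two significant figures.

0.23

Eᵢ/kT = 0, 0.4215, 1.628.
Z = Σ gᵢe^(−Eᵢ/kT) = 4·e^(−0) + 2·e^(−0.4215) + 2·e^(−1.628) = 4.000 + 1.312 + 0.3926 = 5.705.
P₁ = g₁ e^(−E₁/kT) / Z = 1.312/5.705 = 0.23.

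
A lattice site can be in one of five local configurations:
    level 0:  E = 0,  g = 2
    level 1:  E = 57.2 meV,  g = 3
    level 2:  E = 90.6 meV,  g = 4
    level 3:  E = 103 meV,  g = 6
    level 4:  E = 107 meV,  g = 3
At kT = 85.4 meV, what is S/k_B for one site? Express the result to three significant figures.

Eᵢ/kT = 0, 0.66979, 1.0609, 1.2061, 1.2529.
Z = Σ gᵢe^(−Eᵢ/kT) = 2·e^(−0) + 3·e^(−0.66979) + 4·e^(−1.0609) + 6·e^(−1.2061) + 3·e^(−1.2529) = 2.0000 + 1.5354 + 1.3846 + 1.7962 + 0.85703 = 7.5732.
⟨E⟩ = Σ EᵢPᵢ = 64.699 meV.
S/k_B = ln Z + ⟨E⟩/kT = ln(7.5732) + 64.699/85.4 = 2.0246 + 0.75760 = 2.78.

2.78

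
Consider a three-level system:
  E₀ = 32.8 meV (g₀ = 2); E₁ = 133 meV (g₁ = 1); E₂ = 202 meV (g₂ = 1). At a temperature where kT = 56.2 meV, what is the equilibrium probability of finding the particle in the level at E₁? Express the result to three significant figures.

0.0758

Eᵢ/kT = 0.58363, 2.3665, 3.5943.
Z = Σ gᵢe^(−Eᵢ/kT) = 2·e^(−0.58363) + 1·e^(−2.3665) + 1·e^(−3.5943) = 1.1157 + 0.093808 + 0.027480 = 1.2370.
P₁ = g₁ e^(−E₁/kT) / Z = 0.093808/1.2370 = 0.0758.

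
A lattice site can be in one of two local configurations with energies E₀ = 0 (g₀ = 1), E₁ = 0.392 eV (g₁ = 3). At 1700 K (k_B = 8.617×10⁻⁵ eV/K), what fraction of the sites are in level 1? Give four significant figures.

0.1712

k_BT = 8.617×10⁻⁵ × 1700 K = 0.146489 eV.
Eᵢ/kT = 0, 2.67597.
Z = Σ gᵢe^(−Eᵢ/kT) = 1·e^(−0) + 3·e^(−2.67597) = 1.00000 + 0.206520 = 1.20652.
P₁ = g₁ e^(−E₁/kT) / Z = 0.206520/1.20652 = 0.1712.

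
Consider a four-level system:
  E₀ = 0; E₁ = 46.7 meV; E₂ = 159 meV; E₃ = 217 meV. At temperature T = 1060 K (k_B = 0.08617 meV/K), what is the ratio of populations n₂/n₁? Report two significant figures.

0.29

k_BT = 0.08617 × 1060 K = 91.34 meV.
n₂/n₁ = exp[−(E₂−E₁)/kT] = exp(−(112.3 meV)/(91.34 meV)) = exp(-1.229) = 0.29.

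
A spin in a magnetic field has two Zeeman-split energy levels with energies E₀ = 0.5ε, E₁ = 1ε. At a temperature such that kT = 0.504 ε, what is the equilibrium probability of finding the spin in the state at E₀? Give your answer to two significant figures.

Eᵢ/kT = 0.9921, 1.984.
Z = Σ e^(−Eᵢ/kT) = e^(−0.9921) + e^(−1.984) = 0.3708 + 0.1375 = 0.5083.
P₀ = e^(−E₀/kT) / Z = 0.3708/0.5083 = 0.73.

0.73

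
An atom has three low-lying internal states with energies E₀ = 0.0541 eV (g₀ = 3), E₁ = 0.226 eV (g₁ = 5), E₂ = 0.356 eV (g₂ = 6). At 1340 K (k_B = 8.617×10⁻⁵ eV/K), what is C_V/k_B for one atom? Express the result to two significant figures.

0.82

k_BT = 8.617×10⁻⁵ × 1340 K = 0.1155 eV.
Eᵢ/kT = 0.4684, 1.957, 3.082.
Z = Σ gᵢe^(−Eᵢ/kT) = 3·e^(−0.4684) + 5·e^(−1.957) + 6·e^(−3.082) = 1.878 + 0.7064 + 0.2752 = 2.860.
⟨E⟩ = 0.1256 eV, ⟨E²⟩ = 0.02673 eV².
C_V/k_B = (⟨E²⟩ − ⟨E⟩²)/(kT)² = (0.02673 − 0.01578)/0.01334 = 0.82.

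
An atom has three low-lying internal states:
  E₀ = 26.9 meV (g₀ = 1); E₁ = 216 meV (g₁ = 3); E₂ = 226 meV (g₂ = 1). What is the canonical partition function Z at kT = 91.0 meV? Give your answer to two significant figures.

Z = 1.1

Eᵢ/kT = 0.2956, 2.374, 2.484.
Z = Σ gᵢe^(−Eᵢ/kT) = 1·e^(−0.2956) + 3·e^(−2.374) + 1·e^(−2.484) = 0.7441 + 0.2793 + 0.08341 = 1.107.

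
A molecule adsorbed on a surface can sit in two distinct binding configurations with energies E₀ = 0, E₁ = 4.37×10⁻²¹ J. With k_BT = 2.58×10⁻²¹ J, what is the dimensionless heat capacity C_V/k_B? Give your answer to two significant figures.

0.38

Eᵢ/kT = 0, 1.694.
Z = Σ e^(−Eᵢ/kT) = e^(−0) + e^(−1.694) = 1.000 + 0.1838 = 1.184.
⟨E⟩ = 0.6784, ⟨E²⟩ = 2.965.
C_V/k_B = (⟨E²⟩ − ⟨E⟩²)/(kT)² = (2.965 − 0.4602)/6.656 = 0.38.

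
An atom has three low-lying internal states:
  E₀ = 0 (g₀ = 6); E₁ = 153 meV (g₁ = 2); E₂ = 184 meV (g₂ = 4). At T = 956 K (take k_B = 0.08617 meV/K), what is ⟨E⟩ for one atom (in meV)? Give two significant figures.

k_BT = 0.08617 × 956 K = 82.38 meV.
Eᵢ/kT = 0, 1.857, 2.234.
Z = Σ gᵢe^(−Eᵢ/kT) = 6·e^(−0) + 2·e^(−1.857) + 4·e^(−2.234) = 6.000 + 0.3123 + 0.4284 = 6.741.
⟨E⟩ = Σ Eᵢ gᵢe^(−Eᵢ/kT) / Z = (0·6.000 + 153·0.3123 + 184·0.4284) / 6.741 = 19 meV.

19 meV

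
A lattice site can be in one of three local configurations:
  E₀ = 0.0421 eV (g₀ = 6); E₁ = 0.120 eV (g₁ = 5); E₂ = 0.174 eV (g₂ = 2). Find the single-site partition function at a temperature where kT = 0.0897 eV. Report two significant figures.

Eᵢ/kT = 0.4693, 1.338, 1.940.
Z = Σ gᵢe^(−Eᵢ/kT) = 6·e^(−0.4693) + 5·e^(−1.338) + 2·e^(−1.940) = 3.753 + 1.312 + 0.2874 = 5.352.

Z = 5.4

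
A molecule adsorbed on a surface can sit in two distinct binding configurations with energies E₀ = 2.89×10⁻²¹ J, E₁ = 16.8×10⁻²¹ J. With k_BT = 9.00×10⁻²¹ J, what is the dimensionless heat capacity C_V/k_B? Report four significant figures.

Eᵢ/kT = 0.321111, 1.86667.
Z = Σ e^(−Eᵢ/kT) = e^(−0.321111) + e^(−1.86667) = 0.725343 + 0.154638 = 0.879981.
⟨E⟩ = 5.33439, ⟨E²⟩ = 56.4821.
C_V/k_B = (⟨E²⟩ − ⟨E⟩²)/(kT)² = (56.4821 − 28.4557)/81.0000 = 0.3460.

0.3460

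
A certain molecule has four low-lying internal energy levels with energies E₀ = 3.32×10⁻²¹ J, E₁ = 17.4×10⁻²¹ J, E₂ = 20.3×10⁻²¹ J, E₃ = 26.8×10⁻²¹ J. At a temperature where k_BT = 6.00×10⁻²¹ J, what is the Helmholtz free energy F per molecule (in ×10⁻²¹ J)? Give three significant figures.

2.35 ×10⁻²¹ J

Eᵢ/kT = 0.55333, 2.9000, 3.3833, 4.4667.
Z = Σ e^(−Eᵢ/kT) = e^(−0.55333) + e^(−2.9000) + e^(−3.3833) + e^(−4.4667) = 0.57503 + 0.055023 + 0.033935 + 0.011485 = 0.67547.
F = −kT ln Z = −6.00 × ln(0.67547) = −6.00 × -0.39235 = 2.35 ×10⁻²¹ J.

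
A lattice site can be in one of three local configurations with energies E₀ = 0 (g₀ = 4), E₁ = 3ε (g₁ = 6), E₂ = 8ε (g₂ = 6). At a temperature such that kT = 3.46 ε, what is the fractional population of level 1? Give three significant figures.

Eᵢ/kT = 0, 0.86705, 2.3121.
Z = Σ gᵢe^(−Eᵢ/kT) = 4·e^(−0) + 6·e^(−0.86705) + 6·e^(−2.3121) = 4.0000 + 2.5211 + 0.59432 = 7.1154.
P₁ = g₁ e^(−E₁/kT) / Z = 2.5211/7.1154 = 0.354.

0.354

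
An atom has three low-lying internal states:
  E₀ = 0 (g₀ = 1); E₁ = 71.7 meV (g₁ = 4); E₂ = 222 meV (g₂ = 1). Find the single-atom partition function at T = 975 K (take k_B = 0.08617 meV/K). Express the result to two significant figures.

k_BT = 0.08617 × 975 K = 84.02 meV.
Eᵢ/kT = 0, 0.8534, 2.642.
Z = Σ gᵢe^(−Eᵢ/kT) = 1·e^(−0) + 4·e^(−0.8534) + 1·e^(−2.642) = 1.000 + 1.704 + 0.07122 = 2.775.

Z = 2.8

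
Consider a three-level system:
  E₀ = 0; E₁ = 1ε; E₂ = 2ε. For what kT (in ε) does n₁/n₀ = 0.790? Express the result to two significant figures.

4.2 ε

n₁/n₀ = exp[−(E₁−E₀)/kT] = 0.790.
⇒ (E₁−E₀)/kT = ln(1/0.790) = ln(1.266) = 0.2359.
kT = 1ε / 0.2359 = 4.2 ε.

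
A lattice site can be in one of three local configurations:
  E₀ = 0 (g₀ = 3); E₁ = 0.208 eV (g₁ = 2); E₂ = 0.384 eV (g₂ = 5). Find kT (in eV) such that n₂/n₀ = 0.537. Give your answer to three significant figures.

0.339 eV

n₂/n₀ = (g₂/g₀) exp[−(E₂−E₀)/kT] = 0.537.
⇒ (E₂−E₀)/kT = ln((5/3)/0.537) = ln(3.1037) = 1.1326.
kT = 0.384 eV / 1.1326 = 0.339 eV.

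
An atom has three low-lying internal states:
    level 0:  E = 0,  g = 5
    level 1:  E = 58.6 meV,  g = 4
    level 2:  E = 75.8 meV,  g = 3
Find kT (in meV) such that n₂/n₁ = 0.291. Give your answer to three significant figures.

n₂/n₁ = (g₂/g₁) exp[−(E₂−E₁)/kT] = 0.291.
⇒ (E₂−E₁)/kT = ln((3/4)/0.291) = ln(2.5773) = 0.94674.
kT = 17.2 meV / 0.94674 = 18.2 meV.

18.2 meV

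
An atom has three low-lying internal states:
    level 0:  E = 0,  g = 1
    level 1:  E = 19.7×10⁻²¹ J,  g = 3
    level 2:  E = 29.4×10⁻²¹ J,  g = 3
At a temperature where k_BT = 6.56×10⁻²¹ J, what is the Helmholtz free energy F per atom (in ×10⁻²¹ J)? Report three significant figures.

-1.10 ×10⁻²¹ J

Eᵢ/kT = 0, 3.0030, 4.4817.
Z = Σ gᵢe^(−Eᵢ/kT) = 1·e^(−0) + 3·e^(−3.0030) + 3·e^(−4.4817) = 1.0000 + 0.14891 + 0.033942 = 1.1829.
F = −kT ln Z = −6.56 × ln(1.1829) = −6.56 × 0.16797 = -1.10 ×10⁻²¹ J.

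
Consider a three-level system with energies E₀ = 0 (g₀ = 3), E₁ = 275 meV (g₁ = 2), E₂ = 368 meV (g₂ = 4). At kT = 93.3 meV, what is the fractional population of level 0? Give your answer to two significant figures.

Eᵢ/kT = 0, 2.947, 3.944.
Z = Σ gᵢe^(−Eᵢ/kT) = 3·e^(−0) + 2·e^(−2.947) + 4·e^(−3.944) = 3.000 + 0.1050 + 0.07748 = 3.182.
P₀ = g₀ e^(−E₀/kT) / Z = 3.000/3.182 = 0.94.

0.94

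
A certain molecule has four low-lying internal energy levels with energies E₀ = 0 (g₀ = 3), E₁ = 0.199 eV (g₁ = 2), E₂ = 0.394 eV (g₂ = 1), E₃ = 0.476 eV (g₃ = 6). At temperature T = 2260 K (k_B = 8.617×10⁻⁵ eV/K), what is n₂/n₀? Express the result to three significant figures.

0.0441

k_BT = 8.617×10⁻⁵ × 2260 K = 0.19474 eV.
n₂/n₀ = (g₂/g₀) exp[−(E₂−E₀)/kT] = (1/3) × exp(−(0.394 eV)/(0.19474 eV)) = (1/3) × exp(-2.0232) = 0.0441.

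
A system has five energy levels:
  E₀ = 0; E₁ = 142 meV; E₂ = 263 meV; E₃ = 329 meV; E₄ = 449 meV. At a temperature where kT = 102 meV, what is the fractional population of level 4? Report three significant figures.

0.00890

Eᵢ/kT = 0, 1.3922, 2.5784, 3.2255, 4.4020.
Z = Σ e^(−Eᵢ/kT) = e^(−0) + e^(−1.3922) + e^(−2.5784) + e^(−3.2255) + e^(−4.4020) = 1.0000 + 0.24853 + 0.075895 + 0.039736 + 0.012253 = 1.3764.
P₄ = e^(−E₄/kT) / Z = 0.012253/1.3764 = 0.00890.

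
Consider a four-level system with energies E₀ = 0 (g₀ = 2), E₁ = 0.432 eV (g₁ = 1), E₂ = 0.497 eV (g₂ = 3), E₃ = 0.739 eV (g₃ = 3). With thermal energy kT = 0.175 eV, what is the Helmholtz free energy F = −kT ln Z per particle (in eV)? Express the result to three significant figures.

-0.146 eV

Eᵢ/kT = 0, 2.4686, 2.8400, 4.2229.
Z = Σ gᵢe^(−Eᵢ/kT) = 2·e^(−0) + 1·e^(−2.4686) + 3·e^(−2.8400) + 3·e^(−4.2229) = 2.0000 + 0.084703 + 0.17528 + 0.043968 = 2.3040.
F = −kT ln Z = −0.175 × ln(2.3040) = −0.175 × 0.83465 = -0.146 eV.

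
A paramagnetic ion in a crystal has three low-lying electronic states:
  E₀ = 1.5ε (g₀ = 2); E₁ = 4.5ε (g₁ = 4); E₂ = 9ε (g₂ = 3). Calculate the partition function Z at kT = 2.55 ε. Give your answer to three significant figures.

Z = 1.88

Eᵢ/kT = 0.58824, 1.7647, 3.5294.
Z = Σ gᵢe^(−Eᵢ/kT) = 2·e^(−0.58824) + 4·e^(−1.7647) + 3·e^(−3.5294) = 1.1106 + 0.68495 + 0.087968 = 1.8835.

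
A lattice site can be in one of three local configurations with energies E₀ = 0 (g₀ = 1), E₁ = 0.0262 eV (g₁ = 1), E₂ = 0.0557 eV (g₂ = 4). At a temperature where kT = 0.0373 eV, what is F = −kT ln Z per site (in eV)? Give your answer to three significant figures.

-0.0326 eV

Eᵢ/kT = 0, 0.70241, 1.4933.
Z = Σ gᵢe^(−Eᵢ/kT) = 1·e^(−0) + 1·e^(−0.70241) + 4·e^(−1.4933) = 1.0000 + 0.49539 + 0.89852 = 2.3939.
F = −kT ln Z = −0.0373 × ln(2.3939) = −0.0373 × 0.87292 = -0.0326 eV.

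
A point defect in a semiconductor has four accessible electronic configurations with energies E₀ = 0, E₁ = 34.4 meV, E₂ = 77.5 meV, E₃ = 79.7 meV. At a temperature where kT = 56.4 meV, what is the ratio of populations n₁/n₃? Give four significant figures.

2.233

n₁/n₃ = exp[−(E₁−E₃)/kT] = exp(−(-45.3 meV)/(56.4 meV)) = exp(0.803191) = 2.233.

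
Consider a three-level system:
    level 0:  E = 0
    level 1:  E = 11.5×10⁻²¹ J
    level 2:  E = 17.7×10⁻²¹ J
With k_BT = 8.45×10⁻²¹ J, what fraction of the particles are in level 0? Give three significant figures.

Eᵢ/kT = 0, 1.3609, 2.0947.
Z = Σ e^(−Eᵢ/kT) = e^(−0) + e^(−1.3609) + e^(−2.0947) = 1.0000 + 0.25643 + 0.12311 = 1.3795.
P₀ = e^(−E₀/kT) / Z = 1.0000/1.3795 = 0.725.

0.725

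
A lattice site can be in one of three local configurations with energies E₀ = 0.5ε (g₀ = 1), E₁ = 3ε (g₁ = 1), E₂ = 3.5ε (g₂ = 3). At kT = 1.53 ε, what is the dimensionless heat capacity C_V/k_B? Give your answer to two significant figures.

0.82

Eᵢ/kT = 0.3268, 1.961, 2.288.
Z = Σ gᵢe^(−Eᵢ/kT) = 1·e^(−0.3268) + 1·e^(−1.961) + 3·e^(−2.288) = 0.7212 + 0.1407 + 0.3044 = 1.166.
⟨E⟩ = 1.585 ε, ⟨E²⟩ = 4.439 ε².
C_V/k_B = (⟨E²⟩ − ⟨E⟩²)/(kT)² = (4.439 − 2.512)/2.341 = 0.82.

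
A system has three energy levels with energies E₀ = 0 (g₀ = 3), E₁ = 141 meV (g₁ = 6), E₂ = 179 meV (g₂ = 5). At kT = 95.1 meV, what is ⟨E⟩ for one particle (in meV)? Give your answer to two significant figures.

Eᵢ/kT = 0, 1.483, 1.882.
Z = Σ gᵢe^(−Eᵢ/kT) = 3·e^(−0) + 6·e^(−1.483) + 5·e^(−1.882) = 3.000 + 1.362 + 0.7614 = 5.123.
⟨E⟩ = Σ Eᵢ gᵢe^(−Eᵢ/kT) / Z = (0·3.000 + 141·1.362 + 179·0.7614) / 5.123 = 64 meV.

64 meV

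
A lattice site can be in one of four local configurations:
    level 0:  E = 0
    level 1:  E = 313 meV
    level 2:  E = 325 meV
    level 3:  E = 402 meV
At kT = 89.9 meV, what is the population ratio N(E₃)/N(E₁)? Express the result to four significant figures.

0.3716

n₃/n₁ = exp[−(E₃−E₁)/kT] = exp(−(89 meV)/(89.9 meV)) = exp(-0.989989) = 0.3716.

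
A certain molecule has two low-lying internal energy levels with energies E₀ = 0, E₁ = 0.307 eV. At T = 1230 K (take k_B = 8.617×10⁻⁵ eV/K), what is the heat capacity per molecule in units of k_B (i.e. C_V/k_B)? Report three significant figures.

k_BT = 8.617×10⁻⁵ × 1230 K = 0.10599 eV.
Eᵢ/kT = 0, 2.8965.
Z = Σ e^(−Eᵢ/kT) = e^(−0) + e^(−2.8965) = 1.0000 + 0.055216 = 1.0552.
⟨E⟩ = 0.016065 eV, ⟨E²⟩ = 0.0049318 eV².
C_V/k_B = (⟨E²⟩ − ⟨E⟩²)/(kT)² = (0.0049318 − 0.00025808)/0.011234 = 0.416.

0.416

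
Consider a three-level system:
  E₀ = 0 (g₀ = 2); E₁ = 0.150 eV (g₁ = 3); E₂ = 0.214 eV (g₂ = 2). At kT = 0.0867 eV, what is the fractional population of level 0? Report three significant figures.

0.740

Eᵢ/kT = 0, 1.7301, 2.4683.
Z = Σ gᵢe^(−Eᵢ/kT) = 2·e^(−0) + 3·e^(−1.7301) + 2·e^(−2.4683) = 2.0000 + 0.53180 + 0.16946 = 2.7013.
P₀ = g₀ e^(−E₀/kT) / Z = 2.0000/2.7013 = 0.740.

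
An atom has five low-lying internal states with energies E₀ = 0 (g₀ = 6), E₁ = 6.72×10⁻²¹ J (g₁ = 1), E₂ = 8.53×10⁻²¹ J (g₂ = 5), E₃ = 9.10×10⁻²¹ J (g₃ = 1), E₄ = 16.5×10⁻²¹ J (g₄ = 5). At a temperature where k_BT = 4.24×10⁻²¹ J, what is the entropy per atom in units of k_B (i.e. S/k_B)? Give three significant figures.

2.29

Eᵢ/kT = 0, 1.5849, 2.0118, 2.1462, 3.8915.
Z = Σ gᵢe^(−Eᵢ/kT) = 6·e^(−0) + 1·e^(−1.5849) + 5·e^(−2.0118) + 1·e^(−2.1462) + 5·e^(−3.8915) = 6.0000 + 0.20497 + 0.66874 + 0.11693 + 0.10207 = 7.0927.
⟨E⟩ = Σ EᵢPᵢ = 1.3859 ×10⁻²¹ J.
S/k_B = ln Z + ⟨E⟩/kT = ln(7.0927) + 1.3859/4.24 = 1.9591 + 0.32686 = 2.29.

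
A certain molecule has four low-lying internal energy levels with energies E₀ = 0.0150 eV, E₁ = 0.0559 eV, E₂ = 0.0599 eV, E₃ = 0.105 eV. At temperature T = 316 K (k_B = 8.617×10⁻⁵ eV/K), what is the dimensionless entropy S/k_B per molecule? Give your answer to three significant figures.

k_BT = 8.617×10⁻⁵ × 316 K = 0.027230 eV.
Eᵢ/kT = 0.55086, 2.0529, 2.1998, 3.8560.
Z = Σ e^(−Eᵢ/kT) = e^(−0.55086) + e^(−2.0529) + e^(−2.1998) + e^(−3.8560) = 0.57645 + 0.12836 + 0.11083 + 0.021152 = 0.83679.
⟨E⟩ = Σ EᵢPᵢ = 0.029496 eV.
S/k_B = ln Z + ⟨E⟩/kT = ln(0.83679) + 0.029496/0.027230 = -0.17818 + 1.0832 = 0.905.

0.905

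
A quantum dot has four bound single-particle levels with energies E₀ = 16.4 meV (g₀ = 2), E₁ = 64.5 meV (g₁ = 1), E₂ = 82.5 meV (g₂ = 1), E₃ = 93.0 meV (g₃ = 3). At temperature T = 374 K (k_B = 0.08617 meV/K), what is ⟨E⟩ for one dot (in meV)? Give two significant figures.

k_BT = 0.08617 × 374 K = 32.23 meV.
Eᵢ/kT = 0.5088, 2.001, 2.560, 2.886.
Z = Σ gᵢe^(−Eᵢ/kT) = 2·e^(−0.5088) + 1·e^(−2.001) + 1·e^(−2.560) + 3·e^(−2.886) = 1.202 + 0.1352 + 0.07730 + 0.1674 = 1.582.
⟨E⟩ = Σ Eᵢ gᵢe^(−Eᵢ/kT) / Z = (16.4·1.202 + 64.5·0.1352 + 82.5·0.07730 + 93.0·0.1674) / 1.582 = 32 meV.

32 meV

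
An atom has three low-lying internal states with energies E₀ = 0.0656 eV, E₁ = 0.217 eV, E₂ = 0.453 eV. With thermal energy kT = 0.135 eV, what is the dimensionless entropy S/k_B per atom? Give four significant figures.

Eᵢ/kT = 0.485926, 1.60741, 3.35556.
Z = Σ e^(−Eᵢ/kT) = e^(−0.485926) + e^(−1.60741) + e^(−3.35556) = 0.615127 + 0.200406 + 0.0348898 = 0.850423.
⟨E⟩ = Σ EᵢPᵢ = 0.117172 eV.
S/k_B = ln Z + ⟨E⟩/kT = ln(0.850423) + 0.117172/0.135 = -0.162021 + 0.867941 = 0.7059.

0.7059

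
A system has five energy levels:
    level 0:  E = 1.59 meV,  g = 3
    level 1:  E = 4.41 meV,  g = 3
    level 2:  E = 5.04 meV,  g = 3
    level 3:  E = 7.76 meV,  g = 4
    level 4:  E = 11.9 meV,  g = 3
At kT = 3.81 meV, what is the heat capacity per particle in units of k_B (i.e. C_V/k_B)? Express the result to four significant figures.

Eᵢ/kT = 0.417323, 1.15748, 1.32283, 2.03675, 3.12336.
Z = Σ gᵢe^(−Eᵢ/kT) = 3·e^(−0.417323) + 3·e^(−1.15748) + 3·e^(−1.32283) + 4·e^(−2.03675) + 3·e^(−3.12336) = 1.97642 + 0.942831 + 0.799141 + 0.521808 + 0.132027 = 4.37223.
⟨E⟩ = 3.87638 meV, ⟨E²⟩ = 21.4423 meV².
C_V/k_B = (⟨E²⟩ − ⟨E⟩²)/(kT)² = (21.4423 − 15.0263)/14.5161 = 0.4420.

0.4420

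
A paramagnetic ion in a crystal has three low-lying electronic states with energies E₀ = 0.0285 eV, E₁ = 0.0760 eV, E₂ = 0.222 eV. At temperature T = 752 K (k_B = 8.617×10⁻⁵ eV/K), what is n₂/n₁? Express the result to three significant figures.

0.105

k_BT = 8.617×10⁻⁵ × 752 K = 0.064800 eV.
n₂/n₁ = exp[−(E₂−E₁)/kT] = exp(−(0.1460 eV)/(0.064800 eV)) = exp(-2.2531) = 0.105.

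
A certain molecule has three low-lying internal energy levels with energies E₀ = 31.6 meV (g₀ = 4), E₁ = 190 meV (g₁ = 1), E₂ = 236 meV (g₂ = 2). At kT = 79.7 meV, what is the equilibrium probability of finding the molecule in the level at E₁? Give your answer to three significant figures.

0.0319

Eᵢ/kT = 0.39649, 2.3839, 2.9611.
Z = Σ gᵢe^(−Eᵢ/kT) = 4·e^(−0.39649) + 1·e^(−2.3839) + 2·e^(−2.9611) = 2.6907 + 0.092190 + 0.10352 = 2.8864.
P₁ = g₁ e^(−E₁/kT) / Z = 0.092190/2.8864 = 0.0319.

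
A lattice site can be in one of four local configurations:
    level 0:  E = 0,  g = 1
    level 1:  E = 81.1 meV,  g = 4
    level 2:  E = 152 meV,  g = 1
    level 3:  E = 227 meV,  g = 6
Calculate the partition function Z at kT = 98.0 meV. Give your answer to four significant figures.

Eᵢ/kT = 0, 0.827551, 1.55102, 2.31633.
Z = Σ gᵢe^(−Eᵢ/kT) = 1·e^(−0) + 4·e^(−0.827551) + 1·e^(−1.55102) + 6·e^(−2.31633) = 1.00000 + 1.74847 + 0.212032 + 0.591809 = 3.55231.

Z = 3.552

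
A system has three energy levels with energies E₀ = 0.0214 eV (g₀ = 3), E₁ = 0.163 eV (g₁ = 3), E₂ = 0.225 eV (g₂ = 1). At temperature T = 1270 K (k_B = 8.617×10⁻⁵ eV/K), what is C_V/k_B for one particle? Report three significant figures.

0.366

k_BT = 8.617×10⁻⁵ × 1270 K = 0.10944 eV.
Eᵢ/kT = 0.19554, 1.4894, 2.0559.
Z = Σ gᵢe^(−Eᵢ/kT) = 3·e^(−0.19554) + 3·e^(−1.4894) + 1·e^(−2.0559) = 2.4672 + 0.67652 + 0.12798 = 3.2717.
⟨E⟩ = 0.058644 eV, ⟨E²⟩ = 0.0078196 eV².
C_V/k_B = (⟨E²⟩ − ⟨E⟩²)/(kT)² = (0.0078196 − 0.0034391)/0.011977 = 0.366.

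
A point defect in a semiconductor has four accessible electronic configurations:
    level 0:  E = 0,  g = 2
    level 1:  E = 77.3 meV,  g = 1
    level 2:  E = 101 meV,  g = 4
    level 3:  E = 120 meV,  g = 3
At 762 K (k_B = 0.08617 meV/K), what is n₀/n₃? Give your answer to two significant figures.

k_BT = 0.08617 × 762 K = 65.66 meV.
n₀/n₃ = (g₀/g₃) exp[−(E₀−E₃)/kT] = (2/3) × exp(−(-120 meV)/(65.66 meV)) = (2/3) × exp(1.828) = 4.1.

4.1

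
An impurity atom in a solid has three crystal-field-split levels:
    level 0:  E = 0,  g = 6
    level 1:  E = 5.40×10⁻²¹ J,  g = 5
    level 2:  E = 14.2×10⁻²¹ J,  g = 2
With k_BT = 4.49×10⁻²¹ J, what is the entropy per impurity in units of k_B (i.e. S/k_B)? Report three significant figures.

Eᵢ/kT = 0, 1.2027, 3.1626.
Z = Σ gᵢe^(−Eᵢ/kT) = 6·e^(−0) + 5·e^(−1.2027) + 2·e^(−3.1626) = 6.0000 + 1.5019 + 0.084631 = 7.5865.
⟨E⟩ = Σ EᵢPᵢ = 1.2274 ×10⁻²¹ J.
S/k_B = ln Z + ⟨E⟩/kT = ln(7.5865) + 1.2274/4.49 = 2.0264 + 0.27336 = 2.30.

2.30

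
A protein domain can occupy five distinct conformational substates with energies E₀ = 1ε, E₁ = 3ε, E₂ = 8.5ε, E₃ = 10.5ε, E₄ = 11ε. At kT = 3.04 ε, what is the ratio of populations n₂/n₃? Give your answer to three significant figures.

1.93

n₂/n₃ = exp[−(E₂−E₃)/kT] = exp(−(-2.0ε)/(3.04ε)) = exp(0.65789) = 1.93.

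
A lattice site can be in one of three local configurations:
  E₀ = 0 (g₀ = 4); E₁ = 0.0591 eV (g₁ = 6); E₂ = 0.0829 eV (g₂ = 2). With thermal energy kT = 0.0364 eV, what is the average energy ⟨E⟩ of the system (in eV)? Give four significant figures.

Eᵢ/kT = 0, 1.62363, 2.27747.
Z = Σ gᵢe^(−Eᵢ/kT) = 4·e^(−0) + 6·e^(−1.62363) + 2·e^(−2.27747) = 4.00000 + 1.18309 + 0.205087 = 5.38818.
⟨E⟩ = Σ Eᵢ gᵢe^(−Eᵢ/kT) / Z = (0·4.00000 + 0.0591·1.18309 + 0.0829·0.205087) / 5.38818 = 0.01613 eV.

0.01613 eV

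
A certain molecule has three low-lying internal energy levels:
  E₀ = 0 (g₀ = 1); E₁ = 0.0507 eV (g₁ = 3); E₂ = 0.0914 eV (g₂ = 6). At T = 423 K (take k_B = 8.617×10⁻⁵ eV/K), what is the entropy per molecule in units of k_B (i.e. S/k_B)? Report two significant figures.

1.8

k_BT = 8.617×10⁻⁵ × 423 K = 0.03645 eV.
Eᵢ/kT = 0, 1.391, 2.508.
Z = Σ gᵢe^(−Eᵢ/kT) = 1·e^(−0) + 3·e^(−1.391) + 6·e^(−2.508) = 1.000 + 0.7465 + 0.4886 = 2.235.
⟨E⟩ = Σ EᵢPᵢ = 0.03692 eV.
S/k_B = ln Z + ⟨E⟩/kT = ln(2.235) + 0.03692/0.03645 = 0.8042 + 1.013 = 1.8.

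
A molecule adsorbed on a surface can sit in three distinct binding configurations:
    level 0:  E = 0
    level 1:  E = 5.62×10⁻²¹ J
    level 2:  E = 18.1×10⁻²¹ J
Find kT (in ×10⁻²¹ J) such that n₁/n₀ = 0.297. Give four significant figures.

n₁/n₀ = exp[−(E₁−E₀)/kT] = 0.297.
⇒ (E₁−E₀)/kT = ln(1/0.297) = ln(3.36700) = 1.21402.
kT = 5.62 ×10⁻²¹ J / 1.21402 = 4.629 ×10⁻²¹ J.

4.629 ×10⁻²¹ J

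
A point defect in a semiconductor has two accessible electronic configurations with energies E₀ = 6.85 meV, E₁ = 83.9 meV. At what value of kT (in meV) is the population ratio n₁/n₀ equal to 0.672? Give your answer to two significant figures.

190 meV

n₁/n₀ = exp[−(E₁−E₀)/kT] = 0.672.
⇒ (E₁−E₀)/kT = ln(1/0.672) = ln(1.488) = 0.3974.
kT = 77.05 meV / 0.3974 = 190 meV.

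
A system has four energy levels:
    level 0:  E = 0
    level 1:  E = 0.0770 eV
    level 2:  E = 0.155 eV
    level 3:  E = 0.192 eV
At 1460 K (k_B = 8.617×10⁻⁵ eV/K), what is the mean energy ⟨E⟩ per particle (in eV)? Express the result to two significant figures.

0.063 eV

k_BT = 8.617×10⁻⁵ × 1460 K = 0.1258 eV.
Eᵢ/kT = 0, 0.6121, 1.232, 1.526.
Z = Σ e^(−Eᵢ/kT) = e^(−0) + e^(−0.6121) + e^(−1.232) + e^(−1.526) = 1.000 + 0.5422 + 0.2917 + 0.2174 = 2.051.
⟨E⟩ = Σ Eᵢ e^(−Eᵢ/kT) / Z = (0·1.000 + 0.0770·0.5422 + 0.155·0.2917 + 0.192·0.2174) / 2.051 = 0.063 eV.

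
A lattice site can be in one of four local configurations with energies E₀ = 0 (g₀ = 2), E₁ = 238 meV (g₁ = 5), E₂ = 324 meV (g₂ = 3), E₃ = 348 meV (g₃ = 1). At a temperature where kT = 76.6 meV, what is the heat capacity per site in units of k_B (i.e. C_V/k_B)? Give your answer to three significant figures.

Eᵢ/kT = 0, 3.1070, 4.2298, 4.5431.
Z = Σ gᵢe^(−Eᵢ/kT) = 2·e^(−0) + 5·e^(−3.1070) + 3·e^(−4.2298) + 1·e^(−4.5431) = 2.0000 + 0.22367 + 0.043666 + 0.010640 = 2.2780.
⟨E⟩ = 31.205 meV, ⟨E²⟩ = 8139.6 meV².
C_V/k_B = (⟨E²⟩ − ⟨E⟩²)/(kT)² = (8139.6 − 973.75)/5867.6 = 1.22.

1.22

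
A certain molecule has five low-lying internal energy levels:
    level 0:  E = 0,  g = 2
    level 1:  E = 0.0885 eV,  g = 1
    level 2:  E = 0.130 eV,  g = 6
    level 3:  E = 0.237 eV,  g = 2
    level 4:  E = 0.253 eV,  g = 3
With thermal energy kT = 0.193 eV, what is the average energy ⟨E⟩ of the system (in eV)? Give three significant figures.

0.112 eV

Eᵢ/kT = 0, 0.45855, 0.67358, 1.2280, 1.3109.
Z = Σ gᵢe^(−Eᵢ/kT) = 2·e^(−0) + 1·e^(−0.45855) + 6·e^(−0.67358) + 2·e^(−1.2280) + 3·e^(−1.3109) = 2.0000 + 0.63220 + 3.0593 + 0.58576 + 0.80873 = 7.0860.
⟨E⟩ = Σ Eᵢ gᵢe^(−Eᵢ/kT) / Z = (0·2.0000 + 0.0885·0.63220 + 0.130·3.0593 + 0.237·0.58576 + 0.253·0.80873) / 7.0860 = 0.112 eV.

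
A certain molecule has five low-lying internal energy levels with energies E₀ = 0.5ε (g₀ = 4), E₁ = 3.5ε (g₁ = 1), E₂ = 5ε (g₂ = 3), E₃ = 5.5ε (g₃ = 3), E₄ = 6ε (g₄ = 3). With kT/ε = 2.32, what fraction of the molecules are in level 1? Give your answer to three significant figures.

Eᵢ/kT = 0.21552, 1.5086, 2.1552, 2.3707, 2.5862.
Z = Σ gᵢe^(−Eᵢ/kT) = 4·e^(−0.21552) + 1·e^(−1.5086) + 3·e^(−2.1552) + 3·e^(−2.3707) + 3·e^(−2.5862) = 3.2245 + 0.22122 + 0.34764 + 0.28025 + 0.22592 = 4.2995.
P₁ = g₁ e^(−E₁/kT) / Z = 0.22122/4.2995 = 0.0515.

0.0515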